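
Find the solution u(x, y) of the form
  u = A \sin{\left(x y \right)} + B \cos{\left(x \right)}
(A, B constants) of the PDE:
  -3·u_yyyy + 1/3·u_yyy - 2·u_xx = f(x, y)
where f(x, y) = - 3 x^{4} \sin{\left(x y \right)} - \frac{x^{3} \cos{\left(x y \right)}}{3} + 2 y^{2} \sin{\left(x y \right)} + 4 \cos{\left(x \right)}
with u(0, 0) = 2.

Answer: u(x, y) = \sin{\left(x y \right)} + 2 \cos{\left(x \right)}

Derivation:
Substitute the ansatz u = A \sin{\left(x y \right)} + B \cos{\left(x \right)} into the left-hand side.
Derivatives of the ansatz:
  u_yyyy = A x^{4} \sin{\left(x y \right)}
  u_yyy = - A x^{3} \cos{\left(x y \right)}
  u_xx = - A y^{2} \sin{\left(x y \right)} - B \cos{\left(x \right)}
Term by term:
  -3·u_yyyy = - 3 A x^{4} \sin{\left(x y \right)}
  1/3·u_yyy = - \frac{A x^{3} \cos{\left(x y \right)}}{3}
  -2·u_xx = 2 A y^{2} \sin{\left(x y \right)} + 2 B \cos{\left(x \right)}
So the left-hand side equals
  - 3 A x^{4} \sin{\left(x y \right)} - \frac{A x^{3} \cos{\left(x y \right)}}{3} + 2 A y^{2} \sin{\left(x y \right)} + 2 B \cos{\left(x \right)}
This must equal f(x, y) = - 3 x^{4} \sin{\left(x y \right)} - \frac{x^{3} \cos{\left(x y \right)}}{3} + 2 y^{2} \sin{\left(x y \right)} + 4 \cos{\left(x \right)} identically.
Matching coefficients of the independent functions:
  [x^{3} \cos{\left(x y \right)}]:  - \frac{A}{3} = - \frac{1}{3}
  [x^{4} \sin{\left(x y \right)}]:  - 3 A = -3
  [y^{2} \sin{\left(x y \right)}]:  2 A = 2
  [\cos{\left(x \right)}]:  2 B = 4
Solving: A = 1, B = 2.
Check against the point condition:
  u(0, 0) = 2  ⟹  B = 2  ✓
Hence u(x, y) = \sin{\left(x y \right)} + 2 \cos{\left(x \right)}.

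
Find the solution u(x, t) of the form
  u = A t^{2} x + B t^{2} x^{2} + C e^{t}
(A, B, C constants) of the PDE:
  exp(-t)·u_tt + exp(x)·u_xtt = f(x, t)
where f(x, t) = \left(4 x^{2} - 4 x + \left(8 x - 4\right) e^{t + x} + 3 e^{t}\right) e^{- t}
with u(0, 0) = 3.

Answer: u(x, t) = 2 t^{2} x^{2} - 2 t^{2} x + 3 e^{t}

Derivation:
Substitute the ansatz u = A t^{2} x + B t^{2} x^{2} + C e^{t} into the left-hand side.
Derivatives of the ansatz:
  u_tt = 2 A x + 2 B x^{2} + C e^{t}
  u_xtt = 2 A + 4 B x
Term by term:
  exp(-t)·u_tt = 2 A x e^{- t} + 2 B x^{2} e^{- t} + C
  exp(x)·u_xtt = 2 A e^{x} + 4 B x e^{x}
So the left-hand side equals
  2 A x e^{- t} + 2 A e^{x} + 2 B x^{2} e^{- t} + 4 B x e^{x} + C
This must equal f(x, t) = \left(4 x^{2} - 4 x + \left(8 x - 4\right) e^{t + x} + 3 e^{t}\right) e^{- t} identically.
Matching coefficients of the independent functions:
  [constant term]:  C = 3
  [x e^{- t}, e^{x}]:  2 A = -4
  [x e^{x}]:  4 B = 8
  [x^{2} e^{- t}]:  2 B = 4
Solving: A = -2, B = 2, C = 3.
Check against the point condition:
  u(0, 0) = 3  ⟹  C = 3  ✓
Hence u(x, t) = 2 t^{2} x^{2} - 2 t^{2} x + 3 e^{t}.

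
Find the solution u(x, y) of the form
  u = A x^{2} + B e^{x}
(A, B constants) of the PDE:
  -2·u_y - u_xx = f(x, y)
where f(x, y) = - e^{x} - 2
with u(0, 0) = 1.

Substitute the ansatz u = A x^{2} + B e^{x} into the left-hand side.
Derivatives of the ansatz:
  u_y = 0
  u_xx = 2 A + B e^{x}
Term by term:
  -2·u_y = 0
  -u_xx = - 2 A - B e^{x}
So the left-hand side equals
  - 2 A - B e^{x}
This must equal f(x, y) = - e^{x} - 2 identically.
Matching coefficients of the independent functions:
  [constant term]:  - 2 A = -2
  [e^{x}]:  - B = -1
Solving: A = 1, B = 1.
Check against the point condition:
  u(0, 0) = 1  ⟹  B = 1  ✓
Hence u(x, y) = x^{2} + e^{x}.

Answer: u(x, y) = x^{2} + e^{x}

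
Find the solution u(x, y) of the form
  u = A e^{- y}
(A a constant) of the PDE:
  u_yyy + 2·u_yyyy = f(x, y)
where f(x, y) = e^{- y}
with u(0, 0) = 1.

Substitute the ansatz u = A e^{- y} into the left-hand side.
Derivatives of the ansatz:
  u_yyy = - A e^{- y}
  u_yyyy = A e^{- y}
Term by term:
  u_yyy = - A e^{- y}
  2·u_yyyy = 2 A e^{- y}
So the left-hand side equals
  A e^{- y}
This must equal f(x, y) = e^{- y} identically.
Matching coefficients of the independent functions:
  [e^{- y}]:  A = 1
Solving: A = 1.
Check against the point condition:
  u(0, 0) = 1  ⟹  A = 1  ✓
Hence u(x, y) = e^{- y}.

Answer: u(x, y) = e^{- y}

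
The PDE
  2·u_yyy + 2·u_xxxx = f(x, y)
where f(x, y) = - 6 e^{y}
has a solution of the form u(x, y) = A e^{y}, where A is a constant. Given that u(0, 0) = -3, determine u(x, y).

Substitute the ansatz u = A e^{y} into the left-hand side.
Derivatives of the ansatz:
  u_yyy = A e^{y}
  u_xxxx = 0
Term by term:
  2·u_yyy = 2 A e^{y}
  2·u_xxxx = 0
So the left-hand side equals
  2 A e^{y}
This must equal f(x, y) = - 6 e^{y} identically.
Matching coefficients of the independent functions:
  [e^{y}]:  2 A = -6
Solving: A = -3.
Check against the point condition:
  u(0, 0) = -3  ⟹  A = -3  ✓
Hence u(x, y) = - 3 e^{y}.

Answer: u(x, y) = - 3 e^{y}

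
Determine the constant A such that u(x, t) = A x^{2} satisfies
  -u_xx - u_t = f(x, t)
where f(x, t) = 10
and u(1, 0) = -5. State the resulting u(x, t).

Substitute the ansatz u = A x^{2} into the left-hand side.
Derivatives of the ansatz:
  u_xx = 2 A
  u_t = 0
Term by term:
  -u_xx = - 2 A
  -u_t = 0
So the left-hand side equals
  - 2 A
This must equal f(x, t) = 10 identically.
Matching coefficients of the independent functions:
  [constant term]:  - 2 A = 10
Solving: A = -5.
Check against the point condition:
  u(1, 0) = -5  ⟹  A = -5  ✓
Hence u(x, t) = - 5 x^{2}.

Answer: u(x, t) = - 5 x^{2}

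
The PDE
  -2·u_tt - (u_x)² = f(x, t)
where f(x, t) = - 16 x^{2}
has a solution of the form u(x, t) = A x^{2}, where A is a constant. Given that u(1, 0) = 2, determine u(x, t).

Answer: u(x, t) = 2 x^{2}

Derivation:
Substitute the ansatz u = A x^{2} into the left-hand side.
Derivatives of the ansatz:
  u_tt = 0
  u_x = 2 A x
Term by term:
  -2·u_tt = 0
  -(u_x)² = - 4 A^{2} x^{2}
So the left-hand side equals
  - 4 A^{2} x^{2}
This must equal f(x, t) = - 16 x^{2} identically.
Matching coefficients of the independent functions:
  [x^{2}]:  - 4 A^{2} = -16
These equations allow (A) = (-2) or (2).
Impose the point condition(s):
  u(1, 0) = 2  ⟹  A = 2
Only A = 2 satisfies everything.
Hence u(x, t) = 2 x^{2}.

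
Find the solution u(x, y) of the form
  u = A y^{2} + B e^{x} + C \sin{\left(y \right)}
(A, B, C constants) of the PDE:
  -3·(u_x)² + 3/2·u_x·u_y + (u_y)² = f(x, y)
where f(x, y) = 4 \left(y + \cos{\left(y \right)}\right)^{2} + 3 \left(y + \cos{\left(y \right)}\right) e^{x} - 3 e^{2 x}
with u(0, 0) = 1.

Substitute the ansatz u = A y^{2} + B e^{x} + C \sin{\left(y \right)} into the left-hand side.
Derivatives of the ansatz:
  u_x = B e^{x}
  u_y = 2 A y + C \cos{\left(y \right)}
Term by term:
  -3·(u_x)² = - 3 B^{2} e^{2 x}
  3/2·u_x·u_y = 3 A B y e^{x} + \frac{3 B C e^{x} \cos{\left(y \right)}}{2}
  (u_y)² = 4 A^{2} y^{2} + 4 A C y \cos{\left(y \right)} + C^{2} \cos^{2}{\left(y \right)}
So the left-hand side equals
  4 A^{2} y^{2} + 3 A B y e^{x} + 4 A C y \cos{\left(y \right)} - 3 B^{2} e^{2 x} + \frac{3 B C e^{x} \cos{\left(y \right)}}{2} + C^{2} \cos^{2}{\left(y \right)}
This must equal f(x, y) identically; expanded, f = 4 y^{2} + 3 y e^{x} + 8 y \cos{\left(y \right)} - 3 e^{2 x} + 3 e^{x} \cos{\left(y \right)} + 4 \cos^{2}{\left(y \right)}.
Matching coefficients of the independent functions:
  [y^{2}]:  4 A^{2} = 4
  [y e^{x}]:  3 A B = 3
  [y \cos{\left(y \right)}]:  4 A C = 8
  [e^{x} \cos{\left(y \right)}]:  \frac{3 B C}{2} = 3
  [e^{2 x}]:  - 3 B^{2} = -3
  [\cos^{2}{\left(y \right)}]:  C^{2} = 4
These equations allow (A, B, C) = (-1, -1, -2) or (1, 1, 2).
Impose the point condition(s):
  u(0, 0) = 1  ⟹  B = 1
Only A = 1, B = 1, C = 2 satisfies everything.
Hence u(x, y) = y^{2} + e^{x} + 2 \sin{\left(y \right)}.

Answer: u(x, y) = y^{2} + e^{x} + 2 \sin{\left(y \right)}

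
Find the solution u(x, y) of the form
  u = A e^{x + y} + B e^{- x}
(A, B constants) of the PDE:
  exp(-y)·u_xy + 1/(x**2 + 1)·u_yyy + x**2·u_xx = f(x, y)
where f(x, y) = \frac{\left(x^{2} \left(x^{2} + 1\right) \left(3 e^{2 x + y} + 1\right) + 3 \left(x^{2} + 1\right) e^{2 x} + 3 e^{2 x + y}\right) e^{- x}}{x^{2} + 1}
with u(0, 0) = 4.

Substitute the ansatz u = A e^{x + y} + B e^{- x} into the left-hand side.
Derivatives of the ansatz:
  u_xy = A e^{x} e^{y}
  u_yyy = A e^{x} e^{y}
  u_xx = A e^{x} e^{y} + B e^{- x}
Term by term:
  exp(-y)·u_xy = A e^{x}
  1/(x**2 + 1)·u_yyy = \frac{A e^{x} e^{y}}{x^{2} + 1}
  x**2·u_xx = A x^{2} e^{x} e^{y} + B x^{2} e^{- x}
So the left-hand side equals
  A x^{2} e^{x} e^{y} + A e^{x} + \frac{A e^{x} e^{y}}{x^{2} + 1} + B x^{2} e^{- x}
This must equal f(x, y) identically; expanded, f = 3 x^{2} e^{x} e^{y} + x^{2} e^{- x} + 3 e^{x} + \frac{3 e^{x} e^{y}}{x^{2} + 1}.
Matching coefficients of the independent functions:
  [x^{2} e^{- x}]:  B = 1
  [x^{2} e^{x} e^{y}, \frac{e^{x} e^{y}}{x^{2} + 1}, e^{x}]:  A = 3
Solving: A = 3, B = 1.
Check against the point condition:
  u(0, 0) = 4  ⟹  A + B = 4  ✓
Hence u(x, y) = 3 e^{x + y} + e^{- x}.

Answer: u(x, y) = 3 e^{x + y} + e^{- x}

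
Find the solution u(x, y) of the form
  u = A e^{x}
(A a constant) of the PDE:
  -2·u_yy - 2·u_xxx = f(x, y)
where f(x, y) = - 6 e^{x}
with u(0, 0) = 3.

Substitute the ansatz u = A e^{x} into the left-hand side.
Derivatives of the ansatz:
  u_yy = 0
  u_xxx = A e^{x}
Term by term:
  -2·u_yy = 0
  -2·u_xxx = - 2 A e^{x}
So the left-hand side equals
  - 2 A e^{x}
This must equal f(x, y) = - 6 e^{x} identically.
Matching coefficients of the independent functions:
  [e^{x}]:  - 2 A = -6
Solving: A = 3.
Check against the point condition:
  u(0, 0) = 3  ⟹  A = 3  ✓
Hence u(x, y) = 3 e^{x}.

Answer: u(x, y) = 3 e^{x}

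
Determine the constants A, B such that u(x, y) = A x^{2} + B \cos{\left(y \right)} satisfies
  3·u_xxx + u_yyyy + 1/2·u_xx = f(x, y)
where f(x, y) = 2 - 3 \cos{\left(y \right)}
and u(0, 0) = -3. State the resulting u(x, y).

Substitute the ansatz u = A x^{2} + B \cos{\left(y \right)} into the left-hand side.
Derivatives of the ansatz:
  u_xxx = 0
  u_yyyy = B \cos{\left(y \right)}
  u_xx = 2 A
Term by term:
  3·u_xxx = 0
  u_yyyy = B \cos{\left(y \right)}
  1/2·u_xx = A
So the left-hand side equals
  A + B \cos{\left(y \right)}
This must equal f(x, y) = 2 - 3 \cos{\left(y \right)} identically.
Matching coefficients of the independent functions:
  [constant term]:  A = 2
  [\cos{\left(y \right)}]:  B = -3
Solving: A = 2, B = -3.
Check against the point condition:
  u(0, 0) = -3  ⟹  B = -3  ✓
Hence u(x, y) = 2 x^{2} - 3 \cos{\left(y \right)}.

Answer: u(x, y) = 2 x^{2} - 3 \cos{\left(y \right)}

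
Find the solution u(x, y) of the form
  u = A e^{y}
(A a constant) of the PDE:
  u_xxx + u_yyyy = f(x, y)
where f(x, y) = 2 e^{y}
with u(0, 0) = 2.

Answer: u(x, y) = 2 e^{y}

Derivation:
Substitute the ansatz u = A e^{y} into the left-hand side.
Derivatives of the ansatz:
  u_xxx = 0
  u_yyyy = A e^{y}
Term by term:
  u_xxx = 0
  u_yyyy = A e^{y}
So the left-hand side equals
  A e^{y}
This must equal f(x, y) = 2 e^{y} identically.
Matching coefficients of the independent functions:
  [e^{y}]:  A = 2
Solving: A = 2.
Check against the point condition:
  u(0, 0) = 2  ⟹  A = 2  ✓
Hence u(x, y) = 2 e^{y}.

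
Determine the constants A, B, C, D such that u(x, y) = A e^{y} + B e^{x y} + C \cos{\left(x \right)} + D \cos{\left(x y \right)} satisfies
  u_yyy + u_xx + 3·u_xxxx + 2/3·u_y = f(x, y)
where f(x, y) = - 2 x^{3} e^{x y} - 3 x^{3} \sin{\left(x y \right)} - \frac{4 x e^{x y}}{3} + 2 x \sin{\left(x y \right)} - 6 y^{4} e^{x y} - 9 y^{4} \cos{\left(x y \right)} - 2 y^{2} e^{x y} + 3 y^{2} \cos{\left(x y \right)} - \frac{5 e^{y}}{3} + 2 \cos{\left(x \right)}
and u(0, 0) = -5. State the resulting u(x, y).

Substitute the ansatz u = A e^{y} + B e^{x y} + C \cos{\left(x \right)} + D \cos{\left(x y \right)} into the left-hand side.
Derivatives of the ansatz:
  u_yyy = A e^{y} + B x^{3} e^{x y} + D x^{3} \sin{\left(x y \right)}
  u_xx = B y^{2} e^{x y} - C \cos{\left(x \right)} - D y^{2} \cos{\left(x y \right)}
  u_xxxx = B y^{4} e^{x y} + C \cos{\left(x \right)} + D y^{4} \cos{\left(x y \right)}
  u_y = A e^{y} + B x e^{x y} - D x \sin{\left(x y \right)}
Term by term:
  u_yyy = A e^{y} + B x^{3} e^{x y} + D x^{3} \sin{\left(x y \right)}
  u_xx = B y^{2} e^{x y} - C \cos{\left(x \right)} - D y^{2} \cos{\left(x y \right)}
  3·u_xxxx = 3 B y^{4} e^{x y} + 3 C \cos{\left(x \right)} + 3 D y^{4} \cos{\left(x y \right)}
  2/3·u_y = \frac{2 A e^{y}}{3} + \frac{2 B x e^{x y}}{3} - \frac{2 D x \sin{\left(x y \right)}}{3}
So the left-hand side equals
  \frac{5 A e^{y}}{3} + B x^{3} e^{x y} + \frac{2 B x e^{x y}}{3} + 3 B y^{4} e^{x y} + B y^{2} e^{x y} + 2 C \cos{\left(x \right)} + D x^{3} \sin{\left(x y \right)} - \frac{2 D x \sin{\left(x y \right)}}{3} + 3 D y^{4} \cos{\left(x y \right)} - D y^{2} \cos{\left(x y \right)}
This must equal f(x, y) = - 2 x^{3} e^{x y} - 3 x^{3} \sin{\left(x y \right)} - \frac{4 x e^{x y}}{3} + 2 x \sin{\left(x y \right)} - 6 y^{4} e^{x y} - 9 y^{4} \cos{\left(x y \right)} - 2 y^{2} e^{x y} + 3 y^{2} \cos{\left(x y \right)} - \frac{5 e^{y}}{3} + 2 \cos{\left(x \right)} identically.
Matching coefficients of the independent functions:
  [x e^{x y}]:  \frac{2 B}{3} = - \frac{4}{3}
  [x \sin{\left(x y \right)}]:  - \frac{2 D}{3} = 2
  [x^{3} e^{x y}, y^{2} e^{x y}]:  B = -2
  [x^{3} \sin{\left(x y \right)}]:  D = -3
  [y^{2} \cos{\left(x y \right)}]:  - D = 3
  [y^{4} e^{x y}]:  3 B = -6
  [y^{4} \cos{\left(x y \right)}]:  3 D = -9
  [e^{y}]:  \frac{5 A}{3} = - \frac{5}{3}
  [\cos{\left(x \right)}]:  2 C = 2
Solving: A = -1, B = -2, C = 1, D = -3.
Check against the point condition:
  u(0, 0) = -5  ⟹  A + B + C + D = -5  ✓
Hence u(x, y) = - e^{y} - 2 e^{x y} + \cos{\left(x \right)} - 3 \cos{\left(x y \right)}.

Answer: u(x, y) = - e^{y} - 2 e^{x y} + \cos{\left(x \right)} - 3 \cos{\left(x y \right)}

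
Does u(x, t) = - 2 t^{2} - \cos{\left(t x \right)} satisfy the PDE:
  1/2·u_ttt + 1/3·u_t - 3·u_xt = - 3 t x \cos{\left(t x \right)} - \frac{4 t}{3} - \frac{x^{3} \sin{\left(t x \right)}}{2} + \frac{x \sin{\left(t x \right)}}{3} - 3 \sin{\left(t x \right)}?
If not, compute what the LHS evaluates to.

Answer: Yes

Derivation:
Evaluate each term of the left-hand side for u = - 2 t^{2} - \cos{\left(t x \right)}.
Derivatives:
  u_ttt = - x^{3} \sin{\left(t x \right)}
  u_t = - 4 t + x \sin{\left(t x \right)}
  u_xt = t x \cos{\left(t x \right)} + \sin{\left(t x \right)}
Terms:
  1/2·u_ttt = - \frac{x^{3} \sin{\left(t x \right)}}{2}
  1/3·u_t = - \frac{4 t}{3} + \frac{x \sin{\left(t x \right)}}{3}
  -3·u_xt = - 3 t x \cos{\left(t x \right)} - 3 \sin{\left(t x \right)}
Sum: LHS = - 3 t x \cos{\left(t x \right)} - \frac{4 t}{3} - \frac{x^{3} \sin{\left(t x \right)}}{2} + \frac{x \sin{\left(t x \right)}}{3} - 3 \sin{\left(t x \right)}
This is exactly the given right-hand side, so u is a solution.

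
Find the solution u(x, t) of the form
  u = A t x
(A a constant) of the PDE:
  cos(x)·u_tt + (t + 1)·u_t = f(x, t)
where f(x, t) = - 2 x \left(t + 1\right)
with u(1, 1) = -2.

Answer: u(x, t) = - 2 t x

Derivation:
Substitute the ansatz u = A t x into the left-hand side.
Derivatives of the ansatz:
  u_tt = 0
  u_t = A x
Term by term:
  cos(x)·u_tt = 0
  (t + 1)·u_t = A t x + A x
So the left-hand side equals
  A t x + A x
This must equal f(x, t) = - 2 x \left(t + 1\right) identically.
Matching coefficients of the independent functions:
  [x, t x]:  A = -2
Solving: A = -2.
Check against the point condition:
  u(1, 1) = -2  ⟹  A = -2  ✓
Hence u(x, t) = - 2 t x.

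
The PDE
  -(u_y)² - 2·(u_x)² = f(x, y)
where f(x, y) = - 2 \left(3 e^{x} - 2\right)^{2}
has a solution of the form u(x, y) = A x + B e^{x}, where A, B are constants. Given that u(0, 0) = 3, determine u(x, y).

Substitute the ansatz u = A x + B e^{x} into the left-hand side.
Derivatives of the ansatz:
  u_y = 0
  u_x = A + B e^{x}
Term by term:
  -(u_y)² = 0
  -2·(u_x)² = - 2 A^{2} - 4 A B e^{x} - 2 B^{2} e^{2 x}
So the left-hand side equals
  - 2 A^{2} - 4 A B e^{x} - 2 B^{2} e^{2 x}
This must equal f(x, y) identically; expanded, f = - 18 e^{2 x} + 24 e^{x} - 8.
Matching coefficients of the independent functions:
  [constant term]:  - 2 A^{2} = -8
  [e^{x}]:  - 4 A B = 24
  [e^{2 x}]:  - 2 B^{2} = -18
These equations allow (A, B) = (-2, 3) or (2, -3).
Impose the point condition(s):
  u(0, 0) = 3  ⟹  B = 3
Only A = -2, B = 3 satisfies everything.
Hence u(x, y) = - 2 x + 3 e^{x}.

Answer: u(x, y) = - 2 x + 3 e^{x}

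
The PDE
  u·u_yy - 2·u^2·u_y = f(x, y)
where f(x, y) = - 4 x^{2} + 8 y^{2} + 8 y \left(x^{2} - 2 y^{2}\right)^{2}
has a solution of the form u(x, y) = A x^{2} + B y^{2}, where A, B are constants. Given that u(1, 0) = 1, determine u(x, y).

Answer: u(x, y) = x^{2} - 2 y^{2}

Derivation:
Substitute the ansatz u = A x^{2} + B y^{2} into the left-hand side.
Derivatives of the ansatz:
  u_yy = 2 B
  u_y = 2 B y
Term by term:
  u·u_yy = 2 A B x^{2} + 2 B^{2} y^{2}
  -2·u^2·u_y = - 4 A^{2} B x^{4} y - 8 A B^{2} x^{2} y^{3} - 4 B^{3} y^{5}
So the left-hand side equals
  - 4 A^{2} B x^{4} y - 8 A B^{2} x^{2} y^{3} + 2 A B x^{2} - 4 B^{3} y^{5} + 2 B^{2} y^{2}
This must equal f(x, y) identically; expanded, f = 8 x^{4} y - 32 x^{2} y^{3} - 4 x^{2} + 32 y^{5} + 8 y^{2}.
Matching coefficients of the independent functions:
  [x^{2}]:  2 A B = -4
  [y^{2}]:  2 B^{2} = 8
  [y^{5}]:  - 4 B^{3} = 32
  [x^{2} y^{3}]:  - 8 A B^{2} = -32
  [x^{4} y]:  - 4 A^{2} B = 8
Solving: A = 1, B = -2.
Check against the point condition:
  u(1, 0) = 1  ⟹  A = 1  ✓
Hence u(x, y) = x^{2} - 2 y^{2}.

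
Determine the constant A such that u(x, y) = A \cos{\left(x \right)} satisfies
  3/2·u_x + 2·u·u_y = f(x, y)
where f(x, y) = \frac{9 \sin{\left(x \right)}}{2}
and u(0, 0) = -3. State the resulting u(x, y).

Substitute the ansatz u = A \cos{\left(x \right)} into the left-hand side.
Derivatives of the ansatz:
  u_x = - A \sin{\left(x \right)}
  u_y = 0
Term by term:
  3/2·u_x = - \frac{3 A \sin{\left(x \right)}}{2}
  2·u·u_y = 0
So the left-hand side equals
  - \frac{3 A \sin{\left(x \right)}}{2}
This must equal f(x, y) = \frac{9 \sin{\left(x \right)}}{2} identically.
Matching coefficients of the independent functions:
  [\sin{\left(x \right)}]:  - \frac{3 A}{2} = \frac{9}{2}
Solving: A = -3.
Check against the point condition:
  u(0, 0) = -3  ⟹  A = -3  ✓
Hence u(x, y) = - 3 \cos{\left(x \right)}.

Answer: u(x, y) = - 3 \cos{\left(x \right)}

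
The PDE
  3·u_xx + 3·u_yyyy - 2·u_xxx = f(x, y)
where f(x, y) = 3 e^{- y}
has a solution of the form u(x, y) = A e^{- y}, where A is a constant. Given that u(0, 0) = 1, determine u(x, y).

Substitute the ansatz u = A e^{- y} into the left-hand side.
Derivatives of the ansatz:
  u_xx = 0
  u_yyyy = A e^{- y}
  u_xxx = 0
Term by term:
  3·u_xx = 0
  3·u_yyyy = 3 A e^{- y}
  -2·u_xxx = 0
So the left-hand side equals
  3 A e^{- y}
This must equal f(x, y) = 3 e^{- y} identically.
Matching coefficients of the independent functions:
  [e^{- y}]:  3 A = 3
Solving: A = 1.
Check against the point condition:
  u(0, 0) = 1  ⟹  A = 1  ✓
Hence u(x, y) = e^{- y}.

Answer: u(x, y) = e^{- y}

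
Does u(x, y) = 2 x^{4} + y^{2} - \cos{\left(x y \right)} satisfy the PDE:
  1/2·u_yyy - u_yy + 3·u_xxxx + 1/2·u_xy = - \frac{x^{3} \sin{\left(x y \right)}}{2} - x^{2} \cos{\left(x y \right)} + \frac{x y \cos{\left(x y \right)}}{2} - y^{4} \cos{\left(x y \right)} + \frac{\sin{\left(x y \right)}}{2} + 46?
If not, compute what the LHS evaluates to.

Answer: No, the LHS evaluates to - \frac{x^{3} \sin{\left(x y \right)}}{2} - x^{2} \cos{\left(x y \right)} + \frac{x y \cos{\left(x y \right)}}{2} - 3 y^{4} \cos{\left(x y \right)} + \frac{\sin{\left(x y \right)}}{2} + 142

Derivation:
Evaluate each term of the left-hand side for u = 2 x^{4} + y^{2} - \cos{\left(x y \right)}.
Derivatives:
  u_yyy = - x^{3} \sin{\left(x y \right)}
  u_yy = x^{2} \cos{\left(x y \right)} + 2
  u_xxxx = - y^{4} \cos{\left(x y \right)} + 48
  u_xy = x y \cos{\left(x y \right)} + \sin{\left(x y \right)}
Terms:
  1/2·u_yyy = - \frac{x^{3} \sin{\left(x y \right)}}{2}
  -u_yy = - x^{2} \cos{\left(x y \right)} - 2
  3·u_xxxx = - 3 y^{4} \cos{\left(x y \right)} + 144
  1/2·u_xy = \frac{x y \cos{\left(x y \right)}}{2} + \frac{\sin{\left(x y \right)}}{2}
Sum: LHS = - \frac{x^{3} \sin{\left(x y \right)}}{2} - x^{2} \cos{\left(x y \right)} + \frac{x y \cos{\left(x y \right)}}{2} - 3 y^{4} \cos{\left(x y \right)} + \frac{\sin{\left(x y \right)}}{2} + 142
Given right-hand side: - \frac{x^{3} \sin{\left(x y \right)}}{2} - x^{2} \cos{\left(x y \right)} + \frac{x y \cos{\left(x y \right)}}{2} - y^{4} \cos{\left(x y \right)} + \frac{\sin{\left(x y \right)}}{2} + 46. Difference LHS − RHS = - 2 y^{4} \cos{\left(x y \right)} + 96 ≠ 0, so u is not a solution.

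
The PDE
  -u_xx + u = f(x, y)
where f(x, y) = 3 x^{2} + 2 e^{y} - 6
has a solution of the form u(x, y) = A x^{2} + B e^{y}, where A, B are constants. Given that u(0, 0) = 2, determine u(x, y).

Substitute the ansatz u = A x^{2} + B e^{y} into the left-hand side.
Derivatives of the ansatz:
  u_xx = 2 A
Term by term:
  -u_xx = - 2 A
  u = A x^{2} + B e^{y}
So the left-hand side equals
  A x^{2} - 2 A + B e^{y}
This must equal f(x, y) = 3 x^{2} + 2 e^{y} - 6 identically.
Matching coefficients of the independent functions:
  [constant term]:  - 2 A = -6
  [x^{2}]:  A = 3
  [e^{y}]:  B = 2
Solving: A = 3, B = 2.
Check against the point condition:
  u(0, 0) = 2  ⟹  B = 2  ✓
Hence u(x, y) = 3 x^{2} + 2 e^{y}.

Answer: u(x, y) = 3 x^{2} + 2 e^{y}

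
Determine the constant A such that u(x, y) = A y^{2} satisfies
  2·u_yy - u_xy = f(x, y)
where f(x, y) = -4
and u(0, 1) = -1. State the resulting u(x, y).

Substitute the ansatz u = A y^{2} into the left-hand side.
Derivatives of the ansatz:
  u_yy = 2 A
  u_xy = 0
Term by term:
  2·u_yy = 4 A
  -u_xy = 0
So the left-hand side equals
  4 A
This must equal f(x, y) = -4 identically.
Matching coefficients of the independent functions:
  [constant term]:  4 A = -4
Solving: A = -1.
Check against the point condition:
  u(0, 1) = -1  ⟹  A = -1  ✓
Hence u(x, y) = - y^{2}.

Answer: u(x, y) = - y^{2}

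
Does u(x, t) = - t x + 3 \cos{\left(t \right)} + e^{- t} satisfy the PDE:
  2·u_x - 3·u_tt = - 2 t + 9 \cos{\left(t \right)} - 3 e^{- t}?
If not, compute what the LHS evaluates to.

Answer: Yes

Derivation:
Evaluate each term of the left-hand side for u = - t x + 3 \cos{\left(t \right)} + e^{- t}.
Derivatives:
  u_x = - t
  u_tt = - 3 \cos{\left(t \right)} + e^{- t}
Terms:
  2·u_x = - 2 t
  -3·u_tt = 9 \cos{\left(t \right)} - 3 e^{- t}
Sum: LHS = - 2 t + 9 \cos{\left(t \right)} - 3 e^{- t}
This is exactly the given right-hand side, so u is a solution.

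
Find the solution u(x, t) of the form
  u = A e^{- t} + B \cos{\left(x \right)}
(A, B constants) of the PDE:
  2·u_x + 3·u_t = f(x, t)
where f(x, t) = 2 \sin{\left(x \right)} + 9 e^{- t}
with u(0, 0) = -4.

Substitute the ansatz u = A e^{- t} + B \cos{\left(x \right)} into the left-hand side.
Derivatives of the ansatz:
  u_x = - B \sin{\left(x \right)}
  u_t = - A e^{- t}
Term by term:
  2·u_x = - 2 B \sin{\left(x \right)}
  3·u_t = - 3 A e^{- t}
So the left-hand side equals
  - 3 A e^{- t} - 2 B \sin{\left(x \right)}
This must equal f(x, t) = 2 \sin{\left(x \right)} + 9 e^{- t} identically.
Matching coefficients of the independent functions:
  [e^{- t}]:  - 3 A = 9
  [\sin{\left(x \right)}]:  - 2 B = 2
Solving: A = -3, B = -1.
Check against the point condition:
  u(0, 0) = -4  ⟹  A + B = -4  ✓
Hence u(x, t) = - \cos{\left(x \right)} - 3 e^{- t}.

Answer: u(x, t) = - \cos{\left(x \right)} - 3 e^{- t}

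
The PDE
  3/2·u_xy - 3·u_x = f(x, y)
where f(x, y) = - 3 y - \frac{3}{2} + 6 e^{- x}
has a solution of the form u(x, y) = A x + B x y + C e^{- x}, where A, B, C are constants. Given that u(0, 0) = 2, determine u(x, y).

Answer: u(x, y) = x y + x + 2 e^{- x}

Derivation:
Substitute the ansatz u = A x + B x y + C e^{- x} into the left-hand side.
Derivatives of the ansatz:
  u_xy = B
  u_x = A + B y - C e^{- x}
Term by term:
  3/2·u_xy = \frac{3 B}{2}
  -3·u_x = - 3 A - 3 B y + 3 C e^{- x}
So the left-hand side equals
  - 3 A - 3 B y + \frac{3 B}{2} + 3 C e^{- x}
This must equal f(x, y) = - 3 y - \frac{3}{2} + 6 e^{- x} identically.
Matching coefficients of the independent functions:
  [constant term]:  - 3 A + \frac{3 B}{2} = - \frac{3}{2}
  [y]:  - 3 B = -3
  [e^{- x}]:  3 C = 6
Solving: A = 1, B = 1, C = 2.
Check against the point condition:
  u(0, 0) = 2  ⟹  C = 2  ✓
Hence u(x, y) = x y + x + 2 e^{- x}.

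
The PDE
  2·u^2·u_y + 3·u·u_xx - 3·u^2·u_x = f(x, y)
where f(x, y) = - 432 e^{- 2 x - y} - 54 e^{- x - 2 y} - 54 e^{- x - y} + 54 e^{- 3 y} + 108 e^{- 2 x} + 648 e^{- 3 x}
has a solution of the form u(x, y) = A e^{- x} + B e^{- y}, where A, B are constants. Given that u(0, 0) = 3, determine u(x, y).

Substitute the ansatz u = A e^{- x} + B e^{- y} into the left-hand side.
Derivatives of the ansatz:
  u_y = - B e^{- y}
  u_xx = A e^{- x}
  u_x = - A e^{- x}
Term by term:
  2·u^2·u_y = - 2 A^{2} B e^{- 2 x} e^{- y} - 4 A B^{2} e^{- x} e^{- 2 y} - 2 B^{3} e^{- 3 y}
  3·u·u_xx = 3 A^{2} e^{- 2 x} + 3 A B e^{- x} e^{- y}
  -3·u^2·u_x = 3 A^{3} e^{- 3 x} + 6 A^{2} B e^{- 2 x} e^{- y} + 3 A B^{2} e^{- x} e^{- 2 y}
So the left-hand side equals
  3 A^{3} e^{- 3 x} + 4 A^{2} B e^{- 2 x} e^{- y} + 3 A^{2} e^{- 2 x} - A B^{2} e^{- x} e^{- 2 y} + 3 A B e^{- x} e^{- y} - 2 B^{3} e^{- 3 y}
This must equal f(x, y) identically; expanded, f = 54 e^{- 3 y} - 54 e^{- x} e^{- y} - 54 e^{- x} e^{- 2 y} + 108 e^{- 2 x} - 432 e^{- 2 x} e^{- y} + 648 e^{- 3 x}.
Matching coefficients of the independent functions:
  [e^{- 2 x} e^{- y}]:  4 A^{2} B = -432
  [e^{- x} e^{- 2 y}]:  - A B^{2} = -54
  [e^{- x} e^{- y}]:  3 A B = -54
  [e^{- 3 x}]:  3 A^{3} = 648
  [e^{- 2 x}]:  3 A^{2} = 108
  [e^{- 3 y}]:  - 2 B^{3} = 54
Solving: A = 6, B = -3.
Check against the point condition:
  u(0, 0) = 3  ⟹  A + B = 3  ✓
Hence u(x, y) = - 3 e^{- y} + 6 e^{- x}.

Answer: u(x, y) = - 3 e^{- y} + 6 e^{- x}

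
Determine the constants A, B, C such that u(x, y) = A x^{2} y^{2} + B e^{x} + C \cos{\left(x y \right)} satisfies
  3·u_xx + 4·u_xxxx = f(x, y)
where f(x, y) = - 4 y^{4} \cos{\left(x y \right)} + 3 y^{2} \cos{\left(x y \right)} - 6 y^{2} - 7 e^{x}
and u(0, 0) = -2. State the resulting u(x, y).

Substitute the ansatz u = A x^{2} y^{2} + B e^{x} + C \cos{\left(x y \right)} into the left-hand side.
Derivatives of the ansatz:
  u_xx = 2 A y^{2} + B e^{x} - C y^{2} \cos{\left(x y \right)}
  u_xxxx = B e^{x} + C y^{4} \cos{\left(x y \right)}
Term by term:
  3·u_xx = 6 A y^{2} + 3 B e^{x} - 3 C y^{2} \cos{\left(x y \right)}
  4·u_xxxx = 4 B e^{x} + 4 C y^{4} \cos{\left(x y \right)}
So the left-hand side equals
  6 A y^{2} + 7 B e^{x} + 4 C y^{4} \cos{\left(x y \right)} - 3 C y^{2} \cos{\left(x y \right)}
This must equal f(x, y) = - 4 y^{4} \cos{\left(x y \right)} + 3 y^{2} \cos{\left(x y \right)} - 6 y^{2} - 7 e^{x} identically.
Matching coefficients of the independent functions:
  [y^{2}]:  6 A = -6
  [y^{2} \cos{\left(x y \right)}]:  - 3 C = 3
  [y^{4} \cos{\left(x y \right)}]:  4 C = -4
  [e^{x}]:  7 B = -7
Solving: A = -1, B = -1, C = -1.
Check against the point condition:
  u(0, 0) = -2  ⟹  B + C = -2  ✓
Hence u(x, y) = - x^{2} y^{2} - e^{x} - \cos{\left(x y \right)}.

Answer: u(x, y) = - x^{2} y^{2} - e^{x} - \cos{\left(x y \right)}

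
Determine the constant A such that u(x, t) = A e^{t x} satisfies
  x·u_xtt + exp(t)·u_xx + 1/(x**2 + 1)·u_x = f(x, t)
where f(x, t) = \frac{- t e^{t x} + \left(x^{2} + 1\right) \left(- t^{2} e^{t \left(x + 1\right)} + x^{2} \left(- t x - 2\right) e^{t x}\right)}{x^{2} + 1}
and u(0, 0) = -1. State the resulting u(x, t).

Answer: u(x, t) = - e^{t x}

Derivation:
Substitute the ansatz u = A e^{t x} into the left-hand side.
Derivatives of the ansatz:
  u_xtt = A t x^{2} e^{t x} + 2 A x e^{t x}
  u_xx = A t^{2} e^{t x}
  u_x = A t e^{t x}
Term by term:
  x·u_xtt = A t x^{3} e^{t x} + 2 A x^{2} e^{t x}
  exp(t)·u_xx = A t^{2} e^{t} e^{t x}
  1/(x**2 + 1)·u_x = \frac{A t e^{t x}}{x^{2} + 1}
So the left-hand side equals
  A t^{2} e^{t} e^{t x} + A t x^{3} e^{t x} + \frac{A t e^{t x}}{x^{2} + 1} + 2 A x^{2} e^{t x}
This must equal f(x, t) identically; expanded, f = - t^{2} e^{t} e^{t x} - t x^{3} e^{t x} - \frac{t e^{t x}}{x^{2} + 1} - 2 x^{2} e^{t x}.
Matching coefficients of the independent functions:
  [x^{2} e^{t x}]:  2 A = -2
  [t x^{3} e^{t x}, \frac{t e^{t x}}{x^{2} + 1}, t^{2} e^{t} e^{t x}]:  A = -1
Solving: A = -1.
Check against the point condition:
  u(0, 0) = -1  ⟹  A = -1  ✓
Hence u(x, t) = - e^{t x}.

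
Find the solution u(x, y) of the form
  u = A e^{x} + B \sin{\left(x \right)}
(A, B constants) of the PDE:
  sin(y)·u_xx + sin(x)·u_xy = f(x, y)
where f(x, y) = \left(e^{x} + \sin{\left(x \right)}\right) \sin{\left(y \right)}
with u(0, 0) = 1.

Substitute the ansatz u = A e^{x} + B \sin{\left(x \right)} into the left-hand side.
Derivatives of the ansatz:
  u_xx = A e^{x} - B \sin{\left(x \right)}
  u_xy = 0
Term by term:
  sin(y)·u_xx = A e^{x} \sin{\left(y \right)} - B \sin{\left(x \right)} \sin{\left(y \right)}
  sin(x)·u_xy = 0
So the left-hand side equals
  A e^{x} \sin{\left(y \right)} - B \sin{\left(x \right)} \sin{\left(y \right)}
This must equal f(x, y) identically; expanded, f = e^{x} \sin{\left(y \right)} + \sin{\left(x \right)} \sin{\left(y \right)}.
Matching coefficients of the independent functions:
  [e^{x} \sin{\left(y \right)}]:  A = 1
  [\sin{\left(x \right)} \sin{\left(y \right)}]:  - B = 1
Solving: A = 1, B = -1.
Check against the point condition:
  u(0, 0) = 1  ⟹  A = 1  ✓
Hence u(x, y) = e^{x} - \sin{\left(x \right)}.

Answer: u(x, y) = e^{x} - \sin{\left(x \right)}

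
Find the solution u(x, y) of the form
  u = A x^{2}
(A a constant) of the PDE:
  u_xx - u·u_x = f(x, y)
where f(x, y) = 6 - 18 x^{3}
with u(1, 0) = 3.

Answer: u(x, y) = 3 x^{2}

Derivation:
Substitute the ansatz u = A x^{2} into the left-hand side.
Derivatives of the ansatz:
  u_xx = 2 A
  u_x = 2 A x
Term by term:
  u_xx = 2 A
  -u·u_x = - 2 A^{2} x^{3}
So the left-hand side equals
  - 2 A^{2} x^{3} + 2 A
This must equal f(x, y) = 6 - 18 x^{3} identically.
Matching coefficients of the independent functions:
  [constant term]:  2 A = 6
  [x^{3}]:  - 2 A^{2} = -18
Solving: A = 3.
Check against the point condition:
  u(1, 0) = 3  ⟹  A = 3  ✓
Hence u(x, y) = 3 x^{2}.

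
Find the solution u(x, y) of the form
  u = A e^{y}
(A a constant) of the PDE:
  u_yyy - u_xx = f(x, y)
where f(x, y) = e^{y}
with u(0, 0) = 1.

Substitute the ansatz u = A e^{y} into the left-hand side.
Derivatives of the ansatz:
  u_yyy = A e^{y}
  u_xx = 0
Term by term:
  u_yyy = A e^{y}
  -u_xx = 0
So the left-hand side equals
  A e^{y}
This must equal f(x, y) = e^{y} identically.
Matching coefficients of the independent functions:
  [e^{y}]:  A = 1
Solving: A = 1.
Check against the point condition:
  u(0, 0) = 1  ⟹  A = 1  ✓
Hence u(x, y) = e^{y}.

Answer: u(x, y) = e^{y}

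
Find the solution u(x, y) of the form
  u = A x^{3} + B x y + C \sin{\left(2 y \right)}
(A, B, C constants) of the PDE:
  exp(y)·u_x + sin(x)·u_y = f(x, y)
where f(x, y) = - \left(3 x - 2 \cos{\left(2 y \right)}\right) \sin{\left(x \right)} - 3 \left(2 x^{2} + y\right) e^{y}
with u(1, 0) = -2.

Substitute the ansatz u = A x^{3} + B x y + C \sin{\left(2 y \right)} into the left-hand side.
Derivatives of the ansatz:
  u_x = 3 A x^{2} + B y
  u_y = B x + 2 C \cos{\left(2 y \right)}
Term by term:
  exp(y)·u_x = 3 A x^{2} e^{y} + B y e^{y}
  sin(x)·u_y = B x \sin{\left(x \right)} + 2 C \sin{\left(x \right)} \cos{\left(2 y \right)}
So the left-hand side equals
  3 A x^{2} e^{y} + B x \sin{\left(x \right)} + B y e^{y} + 2 C \sin{\left(x \right)} \cos{\left(2 y \right)}
This must equal f(x, y) identically; expanded, f = - 6 x^{2} e^{y} - 3 x \sin{\left(x \right)} - 3 y e^{y} + 2 \sin{\left(x \right)} \cos{\left(2 y \right)}.
Matching coefficients of the independent functions:
  [x \sin{\left(x \right)}, y e^{y}]:  B = -3
  [x^{2} e^{y}]:  3 A = -6
  [\sin{\left(x \right)} \cos{\left(2 y \right)}]:  2 C = 2
Solving: A = -2, B = -3, C = 1.
Check against the point condition:
  u(1, 0) = -2  ⟹  A = -2  ✓
Hence u(x, y) = - 2 x^{3} - 3 x y + \sin{\left(2 y \right)}.

Answer: u(x, y) = - 2 x^{3} - 3 x y + \sin{\left(2 y \right)}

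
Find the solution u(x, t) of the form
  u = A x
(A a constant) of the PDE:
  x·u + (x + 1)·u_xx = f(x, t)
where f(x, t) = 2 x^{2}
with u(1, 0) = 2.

Substitute the ansatz u = A x into the left-hand side.
Derivatives of the ansatz:
  u_xx = 0
Term by term:
  x·u = A x^{2}
  (x + 1)·u_xx = 0
So the left-hand side equals
  A x^{2}
This must equal f(x, t) = 2 x^{2} identically.
Matching coefficients of the independent functions:
  [x^{2}]:  A = 2
Solving: A = 2.
Check against the point condition:
  u(1, 0) = 2  ⟹  A = 2  ✓
Hence u(x, t) = 2 x.

Answer: u(x, t) = 2 x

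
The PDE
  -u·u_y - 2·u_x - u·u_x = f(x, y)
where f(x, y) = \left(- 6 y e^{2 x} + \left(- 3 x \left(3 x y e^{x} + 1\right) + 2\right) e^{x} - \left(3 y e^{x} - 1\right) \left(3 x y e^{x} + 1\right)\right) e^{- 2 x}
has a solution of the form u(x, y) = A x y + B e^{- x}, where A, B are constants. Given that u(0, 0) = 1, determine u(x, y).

Answer: u(x, y) = 3 x y + e^{- x}

Derivation:
Substitute the ansatz u = A x y + B e^{- x} into the left-hand side.
Derivatives of the ansatz:
  u_y = A x
  u_x = A y - B e^{- x}
Term by term:
  -u·u_y = - A^{2} x^{2} y - A B x e^{- x}
  -2·u_x = - 2 A y + 2 B e^{- x}
  -u·u_x = - A^{2} x y^{2} + A B x y e^{- x} - A B y e^{- x} + B^{2} e^{- 2 x}
So the left-hand side equals
  - A^{2} x^{2} y - A^{2} x y^{2} + A B x y e^{- x} - A B x e^{- x} - A B y e^{- x} - 2 A y + B^{2} e^{- 2 x} + 2 B e^{- x}
This must equal f(x, y) identically; expanded, f = - 9 x^{2} y - 9 x y^{2} + 3 x y e^{- x} - 3 x e^{- x} - 6 y - 3 y e^{- x} + 2 e^{- x} + e^{- 2 x}.
Matching coefficients of the independent functions:
  [y]:  - 2 A = -6
  [x y^{2}, x^{2} y]:  - A^{2} = -9
  [x e^{- x}, y e^{- x}]:  - A B = -3
  [x y e^{- x}]:  A B = 3
  [e^{- 2 x}]:  B^{2} = 1
  [e^{- x}]:  2 B = 2
Solving: A = 3, B = 1.
Check against the point condition:
  u(0, 0) = 1  ⟹  B = 1  ✓
Hence u(x, y) = 3 x y + e^{- x}.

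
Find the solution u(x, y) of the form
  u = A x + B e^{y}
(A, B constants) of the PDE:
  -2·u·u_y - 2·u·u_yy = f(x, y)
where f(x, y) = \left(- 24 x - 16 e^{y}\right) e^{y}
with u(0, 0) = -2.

Answer: u(x, y) = - 3 x - 2 e^{y}

Derivation:
Substitute the ansatz u = A x + B e^{y} into the left-hand side.
Derivatives of the ansatz:
  u_y = B e^{y}
  u_yy = B e^{y}
Term by term:
  -2·u·u_y = - 2 A B x e^{y} - 2 B^{2} e^{2 y}
  -2·u·u_yy = - 2 A B x e^{y} - 2 B^{2} e^{2 y}
So the left-hand side equals
  - 4 A B x e^{y} - 4 B^{2} e^{2 y}
This must equal f(x, y) = \left(- 24 x - 16 e^{y}\right) e^{y} identically.
Matching coefficients of the independent functions:
  [x e^{y}]:  - 4 A B = -24
  [e^{2 y}]:  - 4 B^{2} = -16
These equations allow (A, B) = (-3, -2) or (3, 2).
Impose the point condition(s):
  u(0, 0) = -2  ⟹  B = -2
Only A = -3, B = -2 satisfies everything.
Hence u(x, y) = - 3 x - 2 e^{y}.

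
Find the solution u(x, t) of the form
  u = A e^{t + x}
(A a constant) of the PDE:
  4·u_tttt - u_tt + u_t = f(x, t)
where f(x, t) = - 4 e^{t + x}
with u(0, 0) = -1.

Substitute the ansatz u = A e^{t + x} into the left-hand side.
Derivatives of the ansatz:
  u_tttt = A e^{t} e^{x}
  u_tt = A e^{t} e^{x}
  u_t = A e^{t} e^{x}
Term by term:
  4·u_tttt = 4 A e^{t} e^{x}
  -u_tt = - A e^{t} e^{x}
  u_t = A e^{t} e^{x}
So the left-hand side equals
  4 A e^{t} e^{x}
This must equal f(x, t) identically; expanded, f = - 4 e^{t} e^{x}.
Matching coefficients of the independent functions:
  [e^{t} e^{x}]:  4 A = -4
Solving: A = -1.
Check against the point condition:
  u(0, 0) = -1  ⟹  A = -1  ✓
Hence u(x, t) = - e^{t + x}.

Answer: u(x, t) = - e^{t + x}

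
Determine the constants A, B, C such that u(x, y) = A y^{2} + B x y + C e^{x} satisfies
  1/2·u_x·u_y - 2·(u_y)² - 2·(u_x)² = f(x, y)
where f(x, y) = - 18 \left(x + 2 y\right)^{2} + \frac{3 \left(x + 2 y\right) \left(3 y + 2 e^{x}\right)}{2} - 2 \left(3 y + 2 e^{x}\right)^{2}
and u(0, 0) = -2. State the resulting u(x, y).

Substitute the ansatz u = A y^{2} + B x y + C e^{x} into the left-hand side.
Derivatives of the ansatz:
  u_x = B y + C e^{x}
  u_y = 2 A y + B x
Term by term:
  1/2·u_x·u_y = A B y^{2} + A C y e^{x} + \frac{B^{2} x y}{2} + \frac{B C x e^{x}}{2}
  -2·(u_y)² = - 8 A^{2} y^{2} - 8 A B x y - 2 B^{2} x^{2}
  -2·(u_x)² = - 2 B^{2} y^{2} - 4 B C y e^{x} - 2 C^{2} e^{2 x}
So the left-hand side equals
  - 8 A^{2} y^{2} - 8 A B x y + A B y^{2} + A C y e^{x} - 2 B^{2} x^{2} + \frac{B^{2} x y}{2} - 2 B^{2} y^{2} + \frac{B C x e^{x}}{2} - 4 B C y e^{x} - 2 C^{2} e^{2 x}
This must equal f(x, y) identically; expanded, f = - 18 x^{2} - \frac{135 x y}{2} + 3 x e^{x} - 81 y^{2} - 18 y e^{x} - 8 e^{2 x}.
Matching coefficients of the independent functions:
  [x^{2}]:  - 2 B^{2} = -18
  [y^{2}]:  - 8 A^{2} + A B - 2 B^{2} = -81
  [x y]:  - 8 A B + \frac{B^{2}}{2} = - \frac{135}{2}
  [x e^{x}]:  \frac{B C}{2} = 3
  [y e^{x}]:  A C - 4 B C = -18
  [e^{2 x}]:  - 2 C^{2} = -8
These equations allow (A, B, C) = (-3, -3, -2) or (3, 3, 2).
Impose the point condition(s):
  u(0, 0) = -2  ⟹  C = -2
Only A = -3, B = -3, C = -2 satisfies everything.
Hence u(x, y) = - 3 x y - 3 y^{2} - 2 e^{x}.

Answer: u(x, y) = - 3 x y - 3 y^{2} - 2 e^{x}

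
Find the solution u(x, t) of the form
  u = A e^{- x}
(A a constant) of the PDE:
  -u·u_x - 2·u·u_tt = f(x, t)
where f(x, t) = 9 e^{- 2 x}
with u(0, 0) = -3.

Substitute the ansatz u = A e^{- x} into the left-hand side.
Derivatives of the ansatz:
  u_x = - A e^{- x}
  u_tt = 0
Term by term:
  -u·u_x = A^{2} e^{- 2 x}
  -2·u·u_tt = 0
So the left-hand side equals
  A^{2} e^{- 2 x}
This must equal f(x, t) = 9 e^{- 2 x} identically.
Matching coefficients of the independent functions:
  [e^{- 2 x}]:  A^{2} = 9
These equations allow (A) = (-3) or (3).
Impose the point condition(s):
  u(0, 0) = -3  ⟹  A = -3
Only A = -3 satisfies everything.
Hence u(x, t) = - 3 e^{- x}.

Answer: u(x, t) = - 3 e^{- x}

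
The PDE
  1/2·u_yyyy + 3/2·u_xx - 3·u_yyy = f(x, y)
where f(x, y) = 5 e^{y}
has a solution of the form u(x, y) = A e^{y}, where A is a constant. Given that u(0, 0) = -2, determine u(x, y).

Substitute the ansatz u = A e^{y} into the left-hand side.
Derivatives of the ansatz:
  u_yyyy = A e^{y}
  u_xx = 0
  u_yyy = A e^{y}
Term by term:
  1/2·u_yyyy = \frac{A e^{y}}{2}
  3/2·u_xx = 0
  -3·u_yyy = - 3 A e^{y}
So the left-hand side equals
  - \frac{5 A e^{y}}{2}
This must equal f(x, y) = 5 e^{y} identically.
Matching coefficients of the independent functions:
  [e^{y}]:  - \frac{5 A}{2} = 5
Solving: A = -2.
Check against the point condition:
  u(0, 0) = -2  ⟹  A = -2  ✓
Hence u(x, y) = - 2 e^{y}.

Answer: u(x, y) = - 2 e^{y}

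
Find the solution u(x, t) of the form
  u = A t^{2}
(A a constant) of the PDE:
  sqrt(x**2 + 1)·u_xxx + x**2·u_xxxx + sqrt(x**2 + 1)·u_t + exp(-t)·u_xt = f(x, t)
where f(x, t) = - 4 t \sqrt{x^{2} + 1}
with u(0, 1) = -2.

Substitute the ansatz u = A t^{2} into the left-hand side.
Derivatives of the ansatz:
  u_xxx = 0
  u_xxxx = 0
  u_t = 2 A t
  u_xt = 0
Term by term:
  sqrt(x**2 + 1)·u_xxx = 0
  x**2·u_xxxx = 0
  sqrt(x**2 + 1)·u_t = 2 A t \sqrt{x^{2} + 1}
  exp(-t)·u_xt = 0
So the left-hand side equals
  2 A t \sqrt{x^{2} + 1}
This must equal f(x, t) = - 4 t \sqrt{x^{2} + 1} identically.
Matching coefficients of the independent functions:
  [t \sqrt{x^{2} + 1}]:  2 A = -4
Solving: A = -2.
Check against the point condition:
  u(0, 1) = -2  ⟹  A = -2  ✓
Hence u(x, t) = - 2 t^{2}.

Answer: u(x, t) = - 2 t^{2}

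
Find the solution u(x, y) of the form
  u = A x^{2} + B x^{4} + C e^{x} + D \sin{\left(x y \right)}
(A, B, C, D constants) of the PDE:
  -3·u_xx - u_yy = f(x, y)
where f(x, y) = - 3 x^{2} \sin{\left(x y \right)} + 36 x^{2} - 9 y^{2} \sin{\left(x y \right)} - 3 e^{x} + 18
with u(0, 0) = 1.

Substitute the ansatz u = A x^{2} + B x^{4} + C e^{x} + D \sin{\left(x y \right)} into the left-hand side.
Derivatives of the ansatz:
  u_xx = 2 A + 12 B x^{2} + C e^{x} - D y^{2} \sin{\left(x y \right)}
  u_yy = - D x^{2} \sin{\left(x y \right)}
Term by term:
  -3·u_xx = - 6 A - 36 B x^{2} - 3 C e^{x} + 3 D y^{2} \sin{\left(x y \right)}
  -u_yy = D x^{2} \sin{\left(x y \right)}
So the left-hand side equals
  - 6 A - 36 B x^{2} - 3 C e^{x} + D x^{2} \sin{\left(x y \right)} + 3 D y^{2} \sin{\left(x y \right)}
This must equal f(x, y) = - 3 x^{2} \sin{\left(x y \right)} + 36 x^{2} - 9 y^{2} \sin{\left(x y \right)} - 3 e^{x} + 18 identically.
Matching coefficients of the independent functions:
  [constant term]:  - 6 A = 18
  [x^{2}]:  - 36 B = 36
  [x^{2} \sin{\left(x y \right)}]:  D = -3
  [y^{2} \sin{\left(x y \right)}]:  3 D = -9
  [e^{x}]:  - 3 C = -3
Solving: A = -3, B = -1, C = 1, D = -3.
Check against the point condition:
  u(0, 0) = 1  ⟹  C = 1  ✓
Hence u(x, y) = - x^{4} - 3 x^{2} + e^{x} - 3 \sin{\left(x y \right)}.

Answer: u(x, y) = - x^{4} - 3 x^{2} + e^{x} - 3 \sin{\left(x y \right)}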